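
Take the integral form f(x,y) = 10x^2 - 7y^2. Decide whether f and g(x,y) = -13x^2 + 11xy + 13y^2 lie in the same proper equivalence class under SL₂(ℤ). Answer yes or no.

D₁ = 280, D₂ = 797
discriminants differ ⇒ not SL₂(ℤ)-equivalent

no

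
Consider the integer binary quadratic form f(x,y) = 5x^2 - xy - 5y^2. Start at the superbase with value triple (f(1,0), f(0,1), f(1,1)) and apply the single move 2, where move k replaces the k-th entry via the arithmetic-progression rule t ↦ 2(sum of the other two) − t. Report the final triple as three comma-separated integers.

start (5,-5,-1) = (f(1,0),f(0,1),f(1,1))
replace slot 2: 2·(5+(-1)) − (-5) = 13 → (5,13,-1)

5,13,-1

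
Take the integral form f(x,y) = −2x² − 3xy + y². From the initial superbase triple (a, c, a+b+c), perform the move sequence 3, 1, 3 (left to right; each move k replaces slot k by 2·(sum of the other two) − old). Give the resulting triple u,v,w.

start (-2,1,-4) = (f(1,0),f(0,1),f(1,1))
replace slot 3: 2·((-2)+1) − (-4) = 2 → (-2,1,2)
replace slot 1: 2·(1+2) − (-2) = 8 → (8,1,2)
replace slot 3: 2·(8+1) − 2 = 16 → (8,1,16)

8,1,16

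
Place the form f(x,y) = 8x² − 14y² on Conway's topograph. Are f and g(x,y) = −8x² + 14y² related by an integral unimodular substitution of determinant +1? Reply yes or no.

D₁ = 448, D₂ = 448
river cycle of f (length 4): (8, 16, -6), (-6, 20, 2), (2, 20, -6), (-6, 16, 8)
river cycle of g (length 4): (-8, 16, 6), (6, 20, -2), (-2, 20, 6), (6, 16, -8)
cycles differ ⇒ inequivalent

no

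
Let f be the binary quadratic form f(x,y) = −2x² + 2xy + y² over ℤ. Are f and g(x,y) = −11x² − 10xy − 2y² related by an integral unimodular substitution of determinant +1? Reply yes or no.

D₁ = 12, D₂ = 12
river cycle of f (length 2): (1, 2, -2), (-2, 2, 1)
river cycle of g (length 2): (-2, 2, 1), (1, 2, -2)
cycles coincide ⇒ equivalent

yes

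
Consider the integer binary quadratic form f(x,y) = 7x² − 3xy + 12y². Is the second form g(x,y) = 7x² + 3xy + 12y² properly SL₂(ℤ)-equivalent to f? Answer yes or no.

D₁ = -327, D₂ = -327
f: reduced (well bottom): (7,-3,12) with a≤c, −a<b≤a
g: reduced (well bottom): (7,3,12) with a≤c, −a<b≤a
reduced forms (7, -3, 12) vs (7, 3, 12) ⇒ inequivalent

no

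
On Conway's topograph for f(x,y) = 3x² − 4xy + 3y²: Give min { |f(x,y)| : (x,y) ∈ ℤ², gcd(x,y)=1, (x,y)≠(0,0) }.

translate: b→2 (≡-4 mod 6), so (3,-4,3)→(3,2,2)
flip: (3,2,2)→(2,-2,3)
translate: b→2 (≡-2 mod 4), so (2,-2,3)→(2,2,3)
reduced (well bottom): (2,2,3) with a≤c, −a<b≤a
well minimum = a = 2

2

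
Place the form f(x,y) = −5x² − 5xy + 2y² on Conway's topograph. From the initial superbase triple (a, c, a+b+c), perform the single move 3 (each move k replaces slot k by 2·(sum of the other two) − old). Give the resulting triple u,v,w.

start (-5,2,-8) = (f(1,0),f(0,1),f(1,1))
replace slot 3: 2·((-5)+2) − (-8) = 2 → (-5,2,2)

-5,2,2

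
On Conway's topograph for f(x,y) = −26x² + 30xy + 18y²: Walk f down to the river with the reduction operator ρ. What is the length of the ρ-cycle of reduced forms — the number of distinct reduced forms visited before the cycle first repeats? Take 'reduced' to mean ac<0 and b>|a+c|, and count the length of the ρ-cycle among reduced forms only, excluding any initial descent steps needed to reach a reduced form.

D = 2772, ⌊√D⌋ = 52
river: ρ → (18,42,-14)
river: ρ → (-14,42,18)
river: ρ → (18,30,-26)
river: ρ → (-26,22,22)
river: ρ → (22,22,-26)
river: ρ → (-26,30,18)
ρ-cycle length = 6 (tail of 0 descent steps not counted)

6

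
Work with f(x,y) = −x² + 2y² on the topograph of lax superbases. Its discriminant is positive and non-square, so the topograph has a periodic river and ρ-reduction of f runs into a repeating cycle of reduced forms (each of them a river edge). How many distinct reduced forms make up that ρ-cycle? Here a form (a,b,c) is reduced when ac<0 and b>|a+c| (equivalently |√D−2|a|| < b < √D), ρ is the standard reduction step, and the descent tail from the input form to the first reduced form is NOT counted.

D = 8, ⌊√D⌋ = 2
descent: ρ → (2,0,-1)
descent: ρ → (-1,2,1)  [lands on river]
river: ρ → (1,2,-1)
ρ-cycle length = 2 (tail of 2 descent steps not counted)

2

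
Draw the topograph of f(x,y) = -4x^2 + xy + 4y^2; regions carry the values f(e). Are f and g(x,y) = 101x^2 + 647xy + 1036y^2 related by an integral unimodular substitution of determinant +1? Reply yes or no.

D₁ = 65, D₂ = 65
river cycle of f (length 6): (4, 7, -1), (-1, 7, 4), (4, 1, -4), (-4, 7, 1), (1, 7, -4), (-4, 1, 4)
river cycle of g (length 6): (4, 7, -1), (-1, 7, 4), (4, 1, -4), (-4, 7, 1), (1, 7, -4), (-4, 1, 4)
cycles coincide ⇒ equivalent

yes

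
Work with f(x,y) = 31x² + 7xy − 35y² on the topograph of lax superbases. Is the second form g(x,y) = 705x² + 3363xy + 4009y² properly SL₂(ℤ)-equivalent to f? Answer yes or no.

D₁ = 4389, D₂ = 4389
river cycle of f (length 6): (-35, 63, 3), (3, 63, -35), (-35, 7, 31), (31, 55, -11), (-11, 55, 31), (31, 7, -35)
river cycle of g (length 6): (3, 63, -35), (-35, 7, 31), (31, 55, -11), (-11, 55, 31), (31, 7, -35), (-35, 63, 3)
cycles coincide ⇒ equivalent

yes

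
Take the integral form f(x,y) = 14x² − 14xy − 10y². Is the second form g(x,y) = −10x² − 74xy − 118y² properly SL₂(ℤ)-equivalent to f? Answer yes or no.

D₁ = 756, D₂ = 756
river cycle of f (length 4): (-10, 14, 14), (14, 14, -10), (-10, 26, 2), (2, 26, -10)
river cycle of g (length 4): (-10, 26, 2), (2, 26, -10), (-10, 14, 14), (14, 14, -10)
cycles coincide ⇒ equivalent

yes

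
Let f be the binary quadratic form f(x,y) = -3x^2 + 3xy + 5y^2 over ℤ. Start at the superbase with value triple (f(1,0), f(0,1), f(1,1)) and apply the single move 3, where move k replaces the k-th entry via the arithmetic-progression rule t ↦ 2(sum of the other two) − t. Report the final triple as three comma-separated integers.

start (-3,5,5) = (f(1,0),f(0,1),f(1,1))
replace slot 3: 2·((-3)+5) − 5 = -1 → (-3,5,-1)

-3,5,-1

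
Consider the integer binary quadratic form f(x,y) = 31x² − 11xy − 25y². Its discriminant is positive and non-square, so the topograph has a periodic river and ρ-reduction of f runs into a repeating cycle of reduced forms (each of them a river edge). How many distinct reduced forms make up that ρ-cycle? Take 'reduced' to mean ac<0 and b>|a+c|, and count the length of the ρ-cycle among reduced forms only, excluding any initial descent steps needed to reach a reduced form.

D = 3221, ⌊√D⌋ = 56
descent: ρ → (-25,11,31)  [lands on river]
river: ρ → (31,51,-5)
river: ρ → (-5,49,41)
river: ρ → (41,33,-13)
river: ρ → (-13,45,23)
river: ρ → (23,47,-11)
river: ρ → (-11,41,35)
river: ρ → (35,29,-17)
river: ρ → (-17,39,25)
river: ρ → (25,11,-31)
river: ρ → (-31,51,5)
river: ρ → (5,49,-41)
river: ρ → (-41,33,13)
river: ρ → (13,45,-23)
river: ρ → (-23,47,11)
river: ρ → (11,41,-35)
river: ρ → (-35,29,17)
river: ρ → (17,39,-25)
ρ-cycle length = 18 (tail of 1 descent step not counted)

18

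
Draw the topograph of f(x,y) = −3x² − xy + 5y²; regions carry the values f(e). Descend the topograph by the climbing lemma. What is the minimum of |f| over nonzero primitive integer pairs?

descent: ρ → (5,1,-3)
descent: ρ → (-3,5,3)  [lands on river]
river: ρ → (3,7,-1)
river: ρ → (-1,7,3)
river: ρ → (3,5,-3)
river: ρ → (-3,7,1)
river: ρ → (1,7,-3)
closes: descent 2, river 6
min |a| on river = 1

1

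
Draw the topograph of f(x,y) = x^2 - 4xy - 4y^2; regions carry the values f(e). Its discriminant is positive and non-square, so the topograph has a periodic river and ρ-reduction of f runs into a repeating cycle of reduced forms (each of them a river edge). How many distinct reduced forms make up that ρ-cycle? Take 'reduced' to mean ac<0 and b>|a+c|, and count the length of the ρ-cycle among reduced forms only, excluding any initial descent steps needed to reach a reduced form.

D = 32, ⌊√D⌋ = 5
descent: ρ → (-4,4,1)  [lands on river]
river: ρ → (1,4,-4)
ρ-cycle length = 2 (tail of 1 descent step not counted)

2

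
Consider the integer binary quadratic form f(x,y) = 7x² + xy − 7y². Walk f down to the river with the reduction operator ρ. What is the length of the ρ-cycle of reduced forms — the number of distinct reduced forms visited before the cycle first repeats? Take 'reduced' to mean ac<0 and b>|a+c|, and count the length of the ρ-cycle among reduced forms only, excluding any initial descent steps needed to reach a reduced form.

D = 197, ⌊√D⌋ = 14
river: ρ → (-7,13,1)
river: ρ → (1,13,-7)
river: ρ → (-7,1,7)
river: ρ → (7,13,-1)
river: ρ → (-1,13,7)
river: ρ → (7,1,-7)
ρ-cycle length = 6 (tail of 0 descent steps not counted)

6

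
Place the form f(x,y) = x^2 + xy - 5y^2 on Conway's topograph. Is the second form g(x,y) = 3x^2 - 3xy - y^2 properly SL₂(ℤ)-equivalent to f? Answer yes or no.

D₁ = 21, D₂ = 21
river cycle of f (length 2): (1, 3, -3), (-3, 3, 1)
river cycle of g (length 2): (-1, 3, 3), (3, 3, -1)
cycles differ ⇒ inequivalent

no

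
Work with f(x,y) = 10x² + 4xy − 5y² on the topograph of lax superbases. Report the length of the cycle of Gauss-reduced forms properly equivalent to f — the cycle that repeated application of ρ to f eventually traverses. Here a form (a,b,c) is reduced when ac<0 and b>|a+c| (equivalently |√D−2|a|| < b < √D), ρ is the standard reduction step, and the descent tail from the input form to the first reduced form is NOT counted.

D = 216, ⌊√D⌋ = 14
descent: ρ → (-5,6,9)  [lands on river]
river: ρ → (9,12,-2)
river: ρ → (-2,12,9)
river: ρ → (9,6,-5)
river: ρ → (-5,14,1)
river: ρ → (1,14,-5)
ρ-cycle length = 6 (tail of 1 descent step not counted)

6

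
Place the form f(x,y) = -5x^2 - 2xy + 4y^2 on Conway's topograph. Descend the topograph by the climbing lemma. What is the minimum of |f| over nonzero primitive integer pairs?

descent: ρ → (4,2,-5)  [lands on river]
river: ρ → (-5,8,1)
river: ρ → (1,8,-5)
river: ρ → (-5,2,4)
river: ρ → (4,6,-3)
river: ρ → (-3,6,4)
closes: descent 1, river 6
min |a| on river = 1

1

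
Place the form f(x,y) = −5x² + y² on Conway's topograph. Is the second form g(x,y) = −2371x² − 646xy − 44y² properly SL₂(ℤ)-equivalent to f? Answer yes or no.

D₁ = 20, D₂ = 20
river cycle of f (length 2): (1, 4, -1), (-1, 4, 1)
river cycle of g (length 2): (1, 4, -1), (-1, 4, 1)
cycles coincide ⇒ equivalent

yes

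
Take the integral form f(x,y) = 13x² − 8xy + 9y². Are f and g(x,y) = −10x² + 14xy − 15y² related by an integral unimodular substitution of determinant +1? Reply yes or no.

D₁ = -404, D₂ = -404
f: flip: (13,-8,9)→(9,8,13)
f: reduced (well bottom): (9,8,13) with a≤c, −a<b≤a
g is negative-definite; reduce −g:
−g: translate: b→6 (≡-14 mod 20), so (10,-14,15)→(10,6,11)
−g: reduced (well bottom): (10,6,11) with a≤c, −a<b≤a
flip sign back: reduced form of g is (-10,-6,-11)
reduced forms (9, 8, 13) vs (-10, -6, -11) ⇒ inequivalent

no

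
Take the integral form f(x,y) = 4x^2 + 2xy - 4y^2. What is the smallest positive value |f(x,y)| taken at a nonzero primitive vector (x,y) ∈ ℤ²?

river: ρ → (-4,6,2)
river: ρ → (2,6,-4)
river: ρ → (-4,2,4)
river: ρ → (4,6,-2)
river: ρ → (-2,6,4)
river: ρ → (4,2,-4)
closes: descent 0, river 6
min |a| on river = 2

2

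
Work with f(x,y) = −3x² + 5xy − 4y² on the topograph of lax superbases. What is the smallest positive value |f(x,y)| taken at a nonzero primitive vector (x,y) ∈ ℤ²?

translate: b→1 (≡-5 mod 6), so (3,-5,4)→(3,1,2)
flip: (3,1,2)→(2,-1,3)
reduced (well bottom): (2,-1,3) with a≤c, −a<b≤a
well minimum |f| = |-2| = 2 (negative-definite)

2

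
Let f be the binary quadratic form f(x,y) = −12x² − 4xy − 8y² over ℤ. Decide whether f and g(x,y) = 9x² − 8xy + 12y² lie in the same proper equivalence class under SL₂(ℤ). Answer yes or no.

D₁ = -368, D₂ = -368
f is negative-definite; reduce −f:
−f: flip: (12,4,8)→(8,-4,12)
−f: reduced (well bottom): (8,-4,12) with a≤c, −a<b≤a
flip sign back: reduced form of f is (-8,4,-12)
g: reduced (well bottom): (9,-8,12) with a≤c, −a<b≤a
reduced forms (-8, 4, -12) vs (9, -8, 12) ⇒ inequivalent

no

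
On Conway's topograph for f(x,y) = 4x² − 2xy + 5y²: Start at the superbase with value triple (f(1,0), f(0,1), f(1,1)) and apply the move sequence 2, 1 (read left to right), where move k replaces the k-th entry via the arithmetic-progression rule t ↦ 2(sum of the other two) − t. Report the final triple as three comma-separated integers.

start (4,5,7) = (f(1,0),f(0,1),f(1,1))
replace slot 2: 2·(4+7) − 5 = 17 → (4,17,7)
replace slot 1: 2·(17+7) − 4 = 44 → (44,17,7)

44,17,7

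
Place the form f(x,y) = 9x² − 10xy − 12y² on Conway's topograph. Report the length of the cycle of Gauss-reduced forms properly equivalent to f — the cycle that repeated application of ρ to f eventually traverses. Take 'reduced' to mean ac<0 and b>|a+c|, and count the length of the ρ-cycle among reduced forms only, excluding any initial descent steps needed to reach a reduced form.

D = 532, ⌊√D⌋ = 23
descent: ρ → (-12,10,9)  [lands on river]
river: ρ → (9,8,-13)
river: ρ → (-13,18,4)
river: ρ → (4,22,-3)
river: ρ → (-3,20,11)
river: ρ → (11,2,-12)
river: ρ → (-12,22,1)
river: ρ → (1,22,-12)
river: ρ → (-12,2,11)
river: ρ → (11,20,-3)
river: ρ → (-3,22,4)
river: ρ → (4,18,-13)
river: ρ → (-13,8,9)
river: ρ → (9,10,-12)
river: ρ → (-12,14,7)
river: ρ → (7,14,-12)
ρ-cycle length = 16 (tail of 1 descent step not counted)

16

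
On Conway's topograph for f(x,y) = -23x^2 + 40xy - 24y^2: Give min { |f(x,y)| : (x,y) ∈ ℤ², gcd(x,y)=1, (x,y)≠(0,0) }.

translate: b→6 (≡-40 mod 46), so (23,-40,24)→(23,6,7)
flip: (23,6,7)→(7,-6,23)
reduced (well bottom): (7,-6,23) with a≤c, −a<b≤a
well minimum |f| = |-7| = 7 (negative-definite)

7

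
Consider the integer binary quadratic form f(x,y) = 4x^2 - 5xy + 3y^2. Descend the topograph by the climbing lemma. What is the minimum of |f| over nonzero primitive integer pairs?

translate: b→3 (≡-5 mod 8), so (4,-5,3)→(4,3,2)
flip: (4,3,2)→(2,-3,4)
translate: b→1 (≡-3 mod 4), so (2,-3,4)→(2,1,3)
reduced (well bottom): (2,1,3) with a≤c, −a<b≤a
well minimum = a = 2

2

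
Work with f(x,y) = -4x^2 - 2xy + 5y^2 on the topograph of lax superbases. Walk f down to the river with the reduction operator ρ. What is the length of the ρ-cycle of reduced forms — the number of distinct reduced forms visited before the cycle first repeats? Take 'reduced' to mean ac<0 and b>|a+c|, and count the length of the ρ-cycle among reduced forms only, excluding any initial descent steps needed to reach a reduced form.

D = 84, ⌊√D⌋ = 9
descent: ρ → (5,2,-4)  [lands on river]
river: ρ → (-4,6,3)
river: ρ → (3,6,-4)
river: ρ → (-4,2,5)
river: ρ → (5,8,-1)
river: ρ → (-1,8,5)
ρ-cycle length = 6 (tail of 1 descent step not counted)

6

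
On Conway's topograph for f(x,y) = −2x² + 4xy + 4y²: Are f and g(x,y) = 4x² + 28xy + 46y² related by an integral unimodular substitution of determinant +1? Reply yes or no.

D₁ = 48, D₂ = 48
river cycle of f (length 2): (4, 4, -2), (-2, 4, 4)
river cycle of g (length 2): (4, 4, -2), (-2, 4, 4)
cycles coincide ⇒ equivalent

yes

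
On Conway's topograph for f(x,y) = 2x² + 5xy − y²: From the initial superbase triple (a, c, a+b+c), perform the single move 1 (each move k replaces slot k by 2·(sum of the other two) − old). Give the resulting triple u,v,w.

start (2,-1,6) = (f(1,0),f(0,1),f(1,1))
replace slot 1: 2·((-1)+6) − 2 = 8 → (8,-1,6)

8,-1,6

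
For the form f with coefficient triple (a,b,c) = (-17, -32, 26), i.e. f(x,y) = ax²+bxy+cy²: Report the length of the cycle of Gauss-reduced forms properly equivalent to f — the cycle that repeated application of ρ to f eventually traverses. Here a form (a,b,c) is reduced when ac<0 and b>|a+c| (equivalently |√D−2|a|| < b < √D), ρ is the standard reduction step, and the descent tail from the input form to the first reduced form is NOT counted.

D = 2792, ⌊√D⌋ = 52
descent: ρ → (26,32,-17)  [lands on river]
river: ρ → (-17,36,22)
river: ρ → (22,52,-1)
river: ρ → (-1,52,22)
river: ρ → (22,36,-17)
river: ρ → (-17,32,26)
river: ρ → (26,20,-23)
river: ρ → (-23,26,23)
river: ρ → (23,20,-26)
river: ρ → (-26,32,17)
river: ρ → (17,36,-22)
river: ρ → (-22,52,1)
river: ρ → (1,52,-22)
river: ρ → (-22,36,17)
river: ρ → (17,32,-26)
river: ρ → (-26,20,23)
river: ρ → (23,26,-23)
river: ρ → (-23,20,26)
ρ-cycle length = 18 (tail of 1 descent step not counted)

18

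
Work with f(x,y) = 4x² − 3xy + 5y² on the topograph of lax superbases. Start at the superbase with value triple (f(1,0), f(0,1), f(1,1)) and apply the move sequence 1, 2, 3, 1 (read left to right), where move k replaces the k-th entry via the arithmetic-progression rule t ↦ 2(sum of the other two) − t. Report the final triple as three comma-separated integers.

start (4,5,6) = (f(1,0),f(0,1),f(1,1))
replace slot 1: 2·(5+6) − 4 = 18 → (18,5,6)
replace slot 2: 2·(18+6) − 5 = 43 → (18,43,6)
replace slot 3: 2·(18+43) − 6 = 116 → (18,43,116)
replace slot 1: 2·(43+116) − 18 = 300 → (300,43,116)

300,43,116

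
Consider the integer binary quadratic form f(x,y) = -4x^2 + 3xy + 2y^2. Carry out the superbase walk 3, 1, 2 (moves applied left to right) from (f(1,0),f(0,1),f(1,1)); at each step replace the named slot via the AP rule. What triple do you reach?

start (-4,2,1) = (f(1,0),f(0,1),f(1,1))
replace slot 3: 2·((-4)+2) − 1 = -5 → (-4,2,-5)
replace slot 1: 2·(2+(-5)) − (-4) = -2 → (-2,2,-5)
replace slot 2: 2·((-2)+(-5)) − 2 = -16 → (-2,-16,-5)

-2,-16,-5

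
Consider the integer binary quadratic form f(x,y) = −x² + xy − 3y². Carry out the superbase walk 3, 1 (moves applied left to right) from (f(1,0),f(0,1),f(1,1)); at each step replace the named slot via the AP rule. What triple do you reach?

start (-1,-3,-3) = (f(1,0),f(0,1),f(1,1))
replace slot 3: 2·((-1)+(-3)) − (-3) = -5 → (-1,-3,-5)
replace slot 1: 2·((-3)+(-5)) − (-1) = -15 → (-15,-3,-5)

-15,-3,-5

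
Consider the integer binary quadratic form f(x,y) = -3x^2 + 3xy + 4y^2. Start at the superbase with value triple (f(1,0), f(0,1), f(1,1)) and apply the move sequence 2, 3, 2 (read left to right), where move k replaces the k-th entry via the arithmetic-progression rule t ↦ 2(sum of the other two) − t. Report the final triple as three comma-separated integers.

start (-3,4,4) = (f(1,0),f(0,1),f(1,1))
replace slot 2: 2·((-3)+4) − 4 = -2 → (-3,-2,4)
replace slot 3: 2·((-3)+(-2)) − 4 = -14 → (-3,-2,-14)
replace slot 2: 2·((-3)+(-14)) − (-2) = -32 → (-3,-32,-14)

-3,-32,-14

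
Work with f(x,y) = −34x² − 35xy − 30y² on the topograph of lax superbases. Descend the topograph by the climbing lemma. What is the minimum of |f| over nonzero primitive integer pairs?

translate: b→-33 (≡35 mod 68), so (34,35,30)→(34,-33,29)
flip: (34,-33,29)→(29,33,34)
translate: b→-25 (≡33 mod 58), so (29,33,34)→(29,-25,30)
reduced (well bottom): (29,-25,30) with a≤c, −a<b≤a
well minimum |f| = |-29| = 29 (negative-definite)

29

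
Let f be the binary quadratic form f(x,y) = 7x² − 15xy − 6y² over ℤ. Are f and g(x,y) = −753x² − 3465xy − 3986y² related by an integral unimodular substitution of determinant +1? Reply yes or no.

D₁ = 393, D₂ = 393
river cycle of f (length 16): (-6, 15, 7), (7, 13, -8), (-8, 19, 1), (1, 19, -8), (-8, 13, 7), (7, 15, -6), (-6, 9, 13), (13, 17, -2), (-2, 19, 4), (4, 13, -14), … (6 more)
river cycle of g (length 16): (-6, 15, 7), (7, 13, -8), (-8, 19, 1), (1, 19, -8), (-8, 13, 7), (7, 15, -6), (-6, 9, 13), (13, 17, -2), (-2, 19, 4), (4, 13, -14), … (6 more)
cycles coincide ⇒ equivalent

yes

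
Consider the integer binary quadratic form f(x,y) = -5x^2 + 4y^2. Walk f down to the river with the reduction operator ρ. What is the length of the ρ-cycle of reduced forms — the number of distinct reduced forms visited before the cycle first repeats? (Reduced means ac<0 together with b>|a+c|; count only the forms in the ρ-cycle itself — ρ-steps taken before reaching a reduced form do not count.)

D = 80, ⌊√D⌋ = 8
descent: ρ → (4,8,-1)  [lands on river]
river: ρ → (-1,8,4)
ρ-cycle length = 2 (tail of 1 descent step not counted)

2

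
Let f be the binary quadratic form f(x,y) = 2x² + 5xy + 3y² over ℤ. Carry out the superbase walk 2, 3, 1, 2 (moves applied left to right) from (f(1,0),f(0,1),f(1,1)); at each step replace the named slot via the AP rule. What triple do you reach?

start (2,3,10) = (f(1,0),f(0,1),f(1,1))
replace slot 2: 2·(2+10) − 3 = 21 → (2,21,10)
replace slot 3: 2·(2+21) − 10 = 36 → (2,21,36)
replace slot 1: 2·(21+36) − 2 = 112 → (112,21,36)
replace slot 2: 2·(112+36) − 21 = 275 → (112,275,36)

112,275,36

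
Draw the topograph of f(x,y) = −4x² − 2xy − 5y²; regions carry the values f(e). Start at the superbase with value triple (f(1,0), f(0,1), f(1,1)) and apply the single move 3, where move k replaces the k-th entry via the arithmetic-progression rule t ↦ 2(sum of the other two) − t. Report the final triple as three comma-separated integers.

start (-4,-5,-11) = (f(1,0),f(0,1),f(1,1))
replace slot 3: 2·((-4)+(-5)) − (-11) = -7 → (-4,-5,-7)

-4,-5,-7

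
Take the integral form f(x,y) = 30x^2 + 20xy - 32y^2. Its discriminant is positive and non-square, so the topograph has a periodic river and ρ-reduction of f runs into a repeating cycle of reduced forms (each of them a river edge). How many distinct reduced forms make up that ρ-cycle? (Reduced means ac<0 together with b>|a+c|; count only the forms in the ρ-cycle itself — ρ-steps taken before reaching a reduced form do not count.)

D = 4240, ⌊√D⌋ = 65
river: ρ → (-32,44,18)
river: ρ → (18,64,-2)
river: ρ → (-2,64,18)
river: ρ → (18,44,-32)
river: ρ → (-32,20,30)
river: ρ → (30,40,-22)
river: ρ → (-22,48,22)
river: ρ → (22,40,-30)
river: ρ → (-30,20,32)
river: ρ → (32,44,-18)
river: ρ → (-18,64,2)
river: ρ → (2,64,-18)
river: ρ → (-18,44,32)
river: ρ → (32,20,-30)
river: ρ → (-30,40,22)
river: ρ → (22,48,-22)
river: ρ → (-22,40,30)
river: ρ → (30,20,-32)
ρ-cycle length = 18 (tail of 0 descent steps not counted)

18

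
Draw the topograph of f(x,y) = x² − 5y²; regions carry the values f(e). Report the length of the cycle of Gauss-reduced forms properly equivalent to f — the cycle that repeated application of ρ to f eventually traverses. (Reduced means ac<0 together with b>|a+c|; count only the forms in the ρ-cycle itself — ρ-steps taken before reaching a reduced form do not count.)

D = 20, ⌊√D⌋ = 4
descent: ρ → (-5,0,1)
descent: ρ → (1,4,-1)  [lands on river]
river: ρ → (-1,4,1)
ρ-cycle length = 2 (tail of 2 descent steps not counted)

2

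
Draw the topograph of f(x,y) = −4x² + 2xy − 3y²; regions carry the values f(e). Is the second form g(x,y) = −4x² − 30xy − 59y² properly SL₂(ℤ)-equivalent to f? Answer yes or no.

D₁ = -44, D₂ = -44
f is negative-definite; reduce −f:
−f: flip: (4,-2,3)→(3,2,4)
−f: reduced (well bottom): (3,2,4) with a≤c, −a<b≤a
flip sign back: reduced form of f is (-3,-2,-4)
g is negative-definite; reduce −g:
−g: translate: b→-2 (≡30 mod 8), so (4,30,59)→(4,-2,3)
−g: flip: (4,-2,3)→(3,2,4)
−g: reduced (well bottom): (3,2,4) with a≤c, −a<b≤a
flip sign back: reduced form of g is (-3,-2,-4)
reduced forms (-3, -2, -4) vs (-3, -2, -4) ⇒ equivalent

yes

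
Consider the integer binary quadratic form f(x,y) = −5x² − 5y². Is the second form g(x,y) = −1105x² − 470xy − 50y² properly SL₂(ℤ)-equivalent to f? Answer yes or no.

D₁ = -100, D₂ = -100
f is negative-definite; reduce −f:
−f: reduced (well bottom): (5,0,5) with a≤c, −a<b≤a
flip sign back: reduced form of f is (-5,0,-5)
g is negative-definite; reduce −g:
−g: flip: (1105,470,50)→(50,-470,1105)
−g: translate: b→30 (≡-470 mod 100), so (50,-470,1105)→(50,30,5)
−g: flip: (50,30,5)→(5,-30,50)
−g: translate: b→0 (≡-30 mod 10), so (5,-30,50)→(5,0,5)
−g: reduced (well bottom): (5,0,5) with a≤c, −a<b≤a
flip sign back: reduced form of g is (-5,0,-5)
reduced forms (-5, 0, -5) vs (-5, 0, -5) ⇒ equivalent

yes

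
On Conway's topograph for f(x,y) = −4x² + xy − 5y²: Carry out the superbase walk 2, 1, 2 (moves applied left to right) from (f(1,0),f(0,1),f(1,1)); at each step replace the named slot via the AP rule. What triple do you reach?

start (-4,-5,-8) = (f(1,0),f(0,1),f(1,1))
replace slot 2: 2·((-4)+(-8)) − (-5) = -19 → (-4,-19,-8)
replace slot 1: 2·((-19)+(-8)) − (-4) = -50 → (-50,-19,-8)
replace slot 2: 2·((-50)+(-8)) − (-19) = -97 → (-50,-97,-8)

-50,-97,-8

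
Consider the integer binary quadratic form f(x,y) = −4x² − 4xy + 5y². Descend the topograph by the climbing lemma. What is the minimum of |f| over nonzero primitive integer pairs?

descent: ρ → (5,4,-4)  [lands on river]
river: ρ → (-4,4,5)
river: ρ → (5,6,-3)
river: ρ → (-3,6,5)
closes: descent 1, river 4
min |a| on river = 3

3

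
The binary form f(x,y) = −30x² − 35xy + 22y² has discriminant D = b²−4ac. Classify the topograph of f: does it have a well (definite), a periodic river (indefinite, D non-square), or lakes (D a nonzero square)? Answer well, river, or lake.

D = b²−4ac = (-35)² − 4·(-30)·22 = 3865
D > 0 non-square ⇒ indefinite ⇒ periodic river

river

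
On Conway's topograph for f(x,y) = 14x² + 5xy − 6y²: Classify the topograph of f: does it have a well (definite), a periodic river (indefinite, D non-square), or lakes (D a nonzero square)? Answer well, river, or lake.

D = b²−4ac = 5² − 4·14·(-6) = 361
D = 19² is a perfect square ⇒ form factors over ℤ ⇒ lakes

lake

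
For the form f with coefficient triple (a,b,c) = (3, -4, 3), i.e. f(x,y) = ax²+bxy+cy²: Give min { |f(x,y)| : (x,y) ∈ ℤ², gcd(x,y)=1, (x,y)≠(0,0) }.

translate: b→2 (≡-4 mod 6), so (3,-4,3)→(3,2,2)
flip: (3,2,2)→(2,-2,3)
translate: b→2 (≡-2 mod 4), so (2,-2,3)→(2,2,3)
reduced (well bottom): (2,2,3) with a≤c, −a<b≤a
well minimum = a = 2

2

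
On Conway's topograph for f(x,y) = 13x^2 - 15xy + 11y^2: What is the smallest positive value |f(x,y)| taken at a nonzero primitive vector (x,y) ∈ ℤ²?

translate: b→11 (≡-15 mod 26), so (13,-15,11)→(13,11,9)
flip: (13,11,9)→(9,-11,13)
translate: b→7 (≡-11 mod 18), so (9,-11,13)→(9,7,11)
reduced (well bottom): (9,7,11) with a≤c, −a<b≤a
well minimum = a = 9

9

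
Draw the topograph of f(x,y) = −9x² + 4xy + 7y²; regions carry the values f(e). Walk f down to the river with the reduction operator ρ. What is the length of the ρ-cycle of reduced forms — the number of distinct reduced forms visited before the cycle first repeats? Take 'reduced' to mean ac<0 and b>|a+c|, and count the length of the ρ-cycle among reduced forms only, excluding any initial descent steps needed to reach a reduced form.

D = 268, ⌊√D⌋ = 16
river: ρ → (7,10,-6)
river: ρ → (-6,14,3)
river: ρ → (3,16,-1)
river: ρ → (-1,16,3)
river: ρ → (3,14,-6)
river: ρ → (-6,10,7)
river: ρ → (7,4,-9)
river: ρ → (-9,14,2)
river: ρ → (2,14,-9)
river: ρ → (-9,4,7)
ρ-cycle length = 10 (tail of 0 descent steps not counted)

10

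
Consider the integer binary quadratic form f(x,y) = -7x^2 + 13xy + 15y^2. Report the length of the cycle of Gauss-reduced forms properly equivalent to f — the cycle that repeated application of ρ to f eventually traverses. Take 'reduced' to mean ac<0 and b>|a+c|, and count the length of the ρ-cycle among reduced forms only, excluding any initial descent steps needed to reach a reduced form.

D = 589, ⌊√D⌋ = 24
river: ρ → (15,17,-5)
river: ρ → (-5,23,3)
river: ρ → (3,19,-19)
river: ρ → (-19,19,3)
river: ρ → (3,23,-5)
river: ρ → (-5,17,15)
river: ρ → (15,13,-7)
river: ρ → (-7,15,13)
river: ρ → (13,11,-9)
river: ρ → (-9,7,15)
river: ρ → (15,23,-1)
river: ρ → (-1,23,15)
river: ρ → (15,7,-9)
river: ρ → (-9,11,13)
river: ρ → (13,15,-7)
river: ρ → (-7,13,15)
ρ-cycle length = 16 (tail of 0 descent steps not counted)

16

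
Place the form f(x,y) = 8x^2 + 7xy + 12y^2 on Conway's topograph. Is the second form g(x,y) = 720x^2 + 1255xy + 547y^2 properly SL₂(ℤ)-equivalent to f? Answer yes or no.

D₁ = -335, D₂ = -335
f: reduced (well bottom): (8,7,12) with a≤c, −a<b≤a
g: translate: b→-185 (≡1255 mod 1440), so (720,1255,547)→(720,-185,12)
g: flip: (720,-185,12)→(12,185,720)
g: translate: b→-7 (≡185 mod 24), so (12,185,720)→(12,-7,8)
g: flip: (12,-7,8)→(8,7,12)
g: reduced (well bottom): (8,7,12) with a≤c, −a<b≤a
reduced forms (8, 7, 12) vs (8, 7, 12) ⇒ equivalent

yes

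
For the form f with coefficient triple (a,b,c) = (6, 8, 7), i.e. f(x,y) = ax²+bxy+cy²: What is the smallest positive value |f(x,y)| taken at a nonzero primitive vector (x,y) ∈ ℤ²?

translate: b→-4 (≡8 mod 12), so (6,8,7)→(6,-4,5)
flip: (6,-4,5)→(5,4,6)
reduced (well bottom): (5,4,6) with a≤c, −a<b≤a
well minimum = a = 5

5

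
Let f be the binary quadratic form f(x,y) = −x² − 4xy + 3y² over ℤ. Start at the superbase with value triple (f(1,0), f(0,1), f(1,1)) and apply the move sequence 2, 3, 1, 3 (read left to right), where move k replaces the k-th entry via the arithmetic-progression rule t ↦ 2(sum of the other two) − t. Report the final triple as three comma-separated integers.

start (-1,3,-2) = (f(1,0),f(0,1),f(1,1))
replace slot 2: 2·((-1)+(-2)) − 3 = -9 → (-1,-9,-2)
replace slot 3: 2·((-1)+(-9)) − (-2) = -18 → (-1,-9,-18)
replace slot 1: 2·((-9)+(-18)) − (-1) = -53 → (-53,-9,-18)
replace slot 3: 2·((-53)+(-9)) − (-18) = -106 → (-53,-9,-106)

-53,-9,-106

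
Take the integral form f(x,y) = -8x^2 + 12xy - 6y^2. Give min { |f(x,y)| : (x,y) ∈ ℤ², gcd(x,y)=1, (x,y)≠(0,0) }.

translate: b→4 (≡-12 mod 16), so (8,-12,6)→(8,4,2)
flip: (8,4,2)→(2,-4,8)
translate: b→0 (≡-4 mod 4), so (2,-4,8)→(2,0,6)
reduced (well bottom): (2,0,6) with a≤c, −a<b≤a
well minimum |f| = |-2| = 2 (negative-definite)

2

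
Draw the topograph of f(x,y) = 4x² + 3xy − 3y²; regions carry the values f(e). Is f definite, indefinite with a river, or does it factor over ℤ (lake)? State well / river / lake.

D = b²−4ac = 3² − 4·4·(-3) = 57
D > 0 non-square ⇒ indefinite ⇒ periodic river

river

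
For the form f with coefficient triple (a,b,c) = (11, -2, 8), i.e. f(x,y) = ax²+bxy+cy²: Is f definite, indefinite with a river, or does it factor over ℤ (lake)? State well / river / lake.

D = b²−4ac = (-2)² − 4·11·8 = -348
D < 0 ⇒ definite ⇒ every region one sign ⇒ single well

well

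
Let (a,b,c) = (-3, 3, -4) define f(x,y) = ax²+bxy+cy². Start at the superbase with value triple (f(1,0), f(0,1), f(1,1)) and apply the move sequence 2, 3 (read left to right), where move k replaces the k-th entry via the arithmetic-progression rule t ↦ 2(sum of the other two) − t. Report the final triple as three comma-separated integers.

start (-3,-4,-4) = (f(1,0),f(0,1),f(1,1))
replace slot 2: 2·((-3)+(-4)) − (-4) = -10 → (-3,-10,-4)
replace slot 3: 2·((-3)+(-10)) − (-4) = -22 → (-3,-10,-22)

-3,-10,-22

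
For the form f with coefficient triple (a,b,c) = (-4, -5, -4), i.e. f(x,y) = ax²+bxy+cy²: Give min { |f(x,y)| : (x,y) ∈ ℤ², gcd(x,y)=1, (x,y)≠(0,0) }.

translate: b→-3 (≡5 mod 8), so (4,5,4)→(4,-3,3)
flip: (4,-3,3)→(3,3,4)
reduced (well bottom): (3,3,4) with a≤c, −a<b≤a
well minimum |f| = |-3| = 3 (negative-definite)

3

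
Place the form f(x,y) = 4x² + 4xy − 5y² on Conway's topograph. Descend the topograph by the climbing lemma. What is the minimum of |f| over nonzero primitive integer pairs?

river: ρ → (-5,6,3)
river: ρ → (3,6,-5)
river: ρ → (-5,4,4)
river: ρ → (4,4,-5)
closes: descent 0, river 4
min |a| on river = 3

3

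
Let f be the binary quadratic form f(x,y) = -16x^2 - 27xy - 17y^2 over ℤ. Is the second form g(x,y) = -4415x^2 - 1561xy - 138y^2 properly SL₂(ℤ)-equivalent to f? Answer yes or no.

D₁ = -359, D₂ = -359
f is negative-definite; reduce −f:
−f: translate: b→-5 (≡27 mod 32), so (16,27,17)→(16,-5,6)
−f: flip: (16,-5,6)→(6,5,16)
−f: reduced (well bottom): (6,5,16) with a≤c, −a<b≤a
flip sign back: reduced form of f is (-6,-5,-16)
g is negative-definite; reduce −g:
−g: flip: (4415,1561,138)→(138,-1561,4415)
−g: translate: b→95 (≡-1561 mod 276), so (138,-1561,4415)→(138,95,17)
−g: flip: (138,95,17)→(17,-95,138)
−g: translate: b→7 (≡-95 mod 34), so (17,-95,138)→(17,7,6)
−g: flip: (17,7,6)→(6,-7,17)
−g: translate: b→5 (≡-7 mod 12), so (6,-7,17)→(6,5,16)
−g: reduced (well bottom): (6,5,16) with a≤c, −a<b≤a
flip sign back: reduced form of g is (-6,-5,-16)
reduced forms (-6, -5, -16) vs (-6, -5, -16) ⇒ equivalent

yes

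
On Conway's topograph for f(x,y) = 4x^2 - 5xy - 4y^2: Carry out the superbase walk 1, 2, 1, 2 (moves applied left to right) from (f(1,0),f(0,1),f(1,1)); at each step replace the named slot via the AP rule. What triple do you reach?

start (4,-4,-5) = (f(1,0),f(0,1),f(1,1))
replace slot 1: 2·((-4)+(-5)) − 4 = -22 → (-22,-4,-5)
replace slot 2: 2·((-22)+(-5)) − (-4) = -50 → (-22,-50,-5)
replace slot 1: 2·((-50)+(-5)) − (-22) = -88 → (-88,-50,-5)
replace slot 2: 2·((-88)+(-5)) − (-50) = -136 → (-88,-136,-5)

-88,-136,-5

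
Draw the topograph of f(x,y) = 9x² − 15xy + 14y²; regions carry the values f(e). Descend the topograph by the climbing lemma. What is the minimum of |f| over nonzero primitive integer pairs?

translate: b→3 (≡-15 mod 18), so (9,-15,14)→(9,3,8)
flip: (9,3,8)→(8,-3,9)
reduced (well bottom): (8,-3,9) with a≤c, −a<b≤a
well minimum = a = 8

8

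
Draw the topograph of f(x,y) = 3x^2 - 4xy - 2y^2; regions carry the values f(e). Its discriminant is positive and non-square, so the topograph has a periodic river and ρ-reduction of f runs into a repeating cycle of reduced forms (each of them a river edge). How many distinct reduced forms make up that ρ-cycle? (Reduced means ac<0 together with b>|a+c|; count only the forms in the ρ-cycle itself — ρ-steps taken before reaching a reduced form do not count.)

D = 40, ⌊√D⌋ = 6
descent: ρ → (-2,4,3)  [lands on river]
river: ρ → (3,2,-3)
river: ρ → (-3,4,2)
river: ρ → (2,4,-3)
river: ρ → (-3,2,3)
river: ρ → (3,4,-2)
ρ-cycle length = 6 (tail of 1 descent step not counted)

6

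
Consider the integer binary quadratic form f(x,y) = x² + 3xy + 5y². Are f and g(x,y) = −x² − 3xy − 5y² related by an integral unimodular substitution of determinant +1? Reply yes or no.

D₁ = -11, D₂ = -11
f: translate: b→1 (≡3 mod 2), so (1,3,5)→(1,1,3)
f: reduced (well bottom): (1,1,3) with a≤c, −a<b≤a
g is negative-definite; reduce −g:
−g: translate: b→1 (≡3 mod 2), so (1,3,5)→(1,1,3)
−g: reduced (well bottom): (1,1,3) with a≤c, −a<b≤a
flip sign back: reduced form of g is (-1,-1,-3)
reduced forms (1, 1, 3) vs (-1, -1, -3) ⇒ inequivalent

no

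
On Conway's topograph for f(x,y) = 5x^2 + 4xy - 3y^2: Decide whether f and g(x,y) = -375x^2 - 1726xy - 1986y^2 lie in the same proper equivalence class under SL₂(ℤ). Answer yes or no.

D₁ = 76, D₂ = 76
river cycle of f (length 6): (-3, 8, 1), (1, 8, -3), (-3, 4, 5), (5, 6, -2), (-2, 6, 5), (5, 4, -3)
river cycle of g (length 6): (-3, 8, 1), (1, 8, -3), (-3, 4, 5), (5, 6, -2), (-2, 6, 5), (5, 4, -3)
cycles coincide ⇒ equivalent

yes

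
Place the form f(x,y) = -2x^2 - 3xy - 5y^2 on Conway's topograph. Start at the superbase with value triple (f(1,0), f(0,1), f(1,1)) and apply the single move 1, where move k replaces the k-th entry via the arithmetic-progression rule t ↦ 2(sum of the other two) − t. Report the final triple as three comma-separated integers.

start (-2,-5,-10) = (f(1,0),f(0,1),f(1,1))
replace slot 1: 2·((-5)+(-10)) − (-2) = -28 → (-28,-5,-10)

-28,-5,-10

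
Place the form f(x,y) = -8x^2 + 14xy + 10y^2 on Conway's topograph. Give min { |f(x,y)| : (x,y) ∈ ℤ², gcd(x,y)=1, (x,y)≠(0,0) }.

river: ρ → (10,6,-12)
river: ρ → (-12,18,4)
river: ρ → (4,22,-2)
river: ρ → (-2,22,4)
river: ρ → (4,18,-12)
river: ρ → (-12,6,10)
river: ρ → (10,14,-8)
river: ρ → (-8,18,6)
river: ρ → (6,18,-8)
river: ρ → (-8,14,10)
closes: descent 0, river 10
min |a| on river = 2

2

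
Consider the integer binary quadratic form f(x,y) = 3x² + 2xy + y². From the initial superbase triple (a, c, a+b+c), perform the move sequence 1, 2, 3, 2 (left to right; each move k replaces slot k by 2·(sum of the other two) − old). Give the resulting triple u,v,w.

start (3,1,6) = (f(1,0),f(0,1),f(1,1))
replace slot 1: 2·(1+6) − 3 = 11 → (11,1,6)
replace slot 2: 2·(11+6) − 1 = 33 → (11,33,6)
replace slot 3: 2·(11+33) − 6 = 82 → (11,33,82)
replace slot 2: 2·(11+82) − 33 = 153 → (11,153,82)

11,153,82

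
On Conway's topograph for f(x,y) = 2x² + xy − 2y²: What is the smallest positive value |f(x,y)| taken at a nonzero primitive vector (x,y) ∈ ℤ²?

river: ρ → (-2,3,1)
river: ρ → (1,3,-2)
river: ρ → (-2,1,2)
river: ρ → (2,3,-1)
river: ρ → (-1,3,2)
river: ρ → (2,1,-2)
closes: descent 0, river 6
min |a| on river = 1

1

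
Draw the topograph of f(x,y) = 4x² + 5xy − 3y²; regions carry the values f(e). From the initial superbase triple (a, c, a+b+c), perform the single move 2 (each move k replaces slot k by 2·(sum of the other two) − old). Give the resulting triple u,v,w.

start (4,-3,6) = (f(1,0),f(0,1),f(1,1))
replace slot 2: 2·(4+6) − (-3) = 23 → (4,23,6)

4,23,6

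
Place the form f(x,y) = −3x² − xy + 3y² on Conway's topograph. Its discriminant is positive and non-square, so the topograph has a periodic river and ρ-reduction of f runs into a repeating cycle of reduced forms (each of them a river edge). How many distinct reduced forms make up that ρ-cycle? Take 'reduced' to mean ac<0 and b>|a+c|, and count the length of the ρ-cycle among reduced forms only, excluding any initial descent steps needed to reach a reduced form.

D = 37, ⌊√D⌋ = 6
descent: ρ → (3,1,-3)  [lands on river]
river: ρ → (-3,5,1)
river: ρ → (1,5,-3)
river: ρ → (-3,1,3)
river: ρ → (3,5,-1)
river: ρ → (-1,5,3)
ρ-cycle length = 6 (tail of 1 descent step not counted)

6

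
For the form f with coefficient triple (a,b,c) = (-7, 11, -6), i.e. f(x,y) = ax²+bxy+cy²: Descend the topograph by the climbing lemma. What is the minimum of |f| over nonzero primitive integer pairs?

translate: b→3 (≡-11 mod 14), so (7,-11,6)→(7,3,2)
flip: (7,3,2)→(2,-3,7)
translate: b→1 (≡-3 mod 4), so (2,-3,7)→(2,1,6)
reduced (well bottom): (2,1,6) with a≤c, −a<b≤a
well minimum |f| = |-2| = 2 (negative-definite)

2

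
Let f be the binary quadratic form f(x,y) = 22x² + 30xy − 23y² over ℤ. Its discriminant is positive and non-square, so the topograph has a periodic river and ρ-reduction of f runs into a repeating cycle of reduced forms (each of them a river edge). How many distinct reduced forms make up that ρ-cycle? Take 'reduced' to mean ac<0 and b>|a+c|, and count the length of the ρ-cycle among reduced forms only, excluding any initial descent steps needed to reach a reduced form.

D = 2924, ⌊√D⌋ = 54
river: ρ → (-23,16,29)
river: ρ → (29,42,-10)
river: ρ → (-10,38,37)
river: ρ → (37,36,-11)
river: ρ → (-11,52,5)
river: ρ → (5,48,-31)
river: ρ → (-31,14,22)
river: ρ → (22,30,-23)
ρ-cycle length = 8 (tail of 0 descent steps not counted)

8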